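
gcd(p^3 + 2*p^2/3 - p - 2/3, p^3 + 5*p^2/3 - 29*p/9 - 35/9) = p + 1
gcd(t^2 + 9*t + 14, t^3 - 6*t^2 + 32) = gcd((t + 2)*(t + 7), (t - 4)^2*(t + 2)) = t + 2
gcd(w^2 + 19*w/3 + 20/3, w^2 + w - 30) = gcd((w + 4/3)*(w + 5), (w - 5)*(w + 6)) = 1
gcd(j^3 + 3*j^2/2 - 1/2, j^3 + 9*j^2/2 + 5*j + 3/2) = j + 1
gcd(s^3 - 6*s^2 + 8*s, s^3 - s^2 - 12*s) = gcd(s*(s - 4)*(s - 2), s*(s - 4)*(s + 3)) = s^2 - 4*s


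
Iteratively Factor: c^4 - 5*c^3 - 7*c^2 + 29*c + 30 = (c - 3)*(c^3 - 2*c^2 - 13*c - 10) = (c - 3)*(c + 1)*(c^2 - 3*c - 10) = (c - 5)*(c - 3)*(c + 1)*(c + 2)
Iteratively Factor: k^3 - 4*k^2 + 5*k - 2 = (k - 1)*(k^2 - 3*k + 2) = (k - 2)*(k - 1)*(k - 1)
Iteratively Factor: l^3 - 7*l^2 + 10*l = (l)*(l^2 - 7*l + 10) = l*(l - 5)*(l - 2)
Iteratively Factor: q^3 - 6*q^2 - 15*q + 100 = (q - 5)*(q^2 - q - 20) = (q - 5)*(q + 4)*(q - 5)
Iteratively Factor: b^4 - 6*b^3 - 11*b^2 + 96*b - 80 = (b - 1)*(b^3 - 5*b^2 - 16*b + 80) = (b - 5)*(b - 1)*(b^2 - 16) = (b - 5)*(b - 4)*(b - 1)*(b + 4)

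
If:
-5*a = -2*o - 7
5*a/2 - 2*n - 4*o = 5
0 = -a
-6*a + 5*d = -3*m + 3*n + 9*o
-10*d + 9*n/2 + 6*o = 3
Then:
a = 0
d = -3/8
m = -43/8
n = 9/2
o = -7/2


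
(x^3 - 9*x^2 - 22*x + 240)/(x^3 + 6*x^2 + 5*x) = (x^2 - 14*x + 48)/(x*(x + 1))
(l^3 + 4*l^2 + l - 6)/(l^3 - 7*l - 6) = (l^2 + 2*l - 3)/(l^2 - 2*l - 3)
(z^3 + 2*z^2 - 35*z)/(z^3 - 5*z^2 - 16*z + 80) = z*(z + 7)/(z^2 - 16)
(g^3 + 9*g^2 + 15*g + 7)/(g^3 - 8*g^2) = (g^3 + 9*g^2 + 15*g + 7)/(g^2*(g - 8))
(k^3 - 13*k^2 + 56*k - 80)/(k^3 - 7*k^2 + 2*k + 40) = (k - 4)/(k + 2)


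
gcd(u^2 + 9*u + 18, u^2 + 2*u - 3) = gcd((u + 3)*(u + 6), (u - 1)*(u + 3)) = u + 3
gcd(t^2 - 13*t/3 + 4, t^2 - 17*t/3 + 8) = t - 3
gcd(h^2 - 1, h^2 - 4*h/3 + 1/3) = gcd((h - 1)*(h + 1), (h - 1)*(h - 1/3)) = h - 1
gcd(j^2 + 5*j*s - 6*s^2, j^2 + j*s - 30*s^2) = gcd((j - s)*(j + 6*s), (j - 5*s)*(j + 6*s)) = j + 6*s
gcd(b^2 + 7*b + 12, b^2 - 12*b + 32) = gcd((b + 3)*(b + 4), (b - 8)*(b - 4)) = 1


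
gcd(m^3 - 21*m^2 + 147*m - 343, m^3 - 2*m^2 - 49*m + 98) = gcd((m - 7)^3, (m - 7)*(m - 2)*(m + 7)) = m - 7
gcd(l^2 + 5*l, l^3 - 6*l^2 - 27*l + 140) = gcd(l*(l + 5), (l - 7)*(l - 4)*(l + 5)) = l + 5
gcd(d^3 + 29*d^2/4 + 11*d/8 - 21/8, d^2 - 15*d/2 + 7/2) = d - 1/2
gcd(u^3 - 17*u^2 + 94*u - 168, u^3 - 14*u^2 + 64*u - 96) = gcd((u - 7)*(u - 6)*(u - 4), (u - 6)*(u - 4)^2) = u^2 - 10*u + 24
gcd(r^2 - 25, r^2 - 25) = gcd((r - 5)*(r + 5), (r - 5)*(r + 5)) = r^2 - 25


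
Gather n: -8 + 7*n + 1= 7*n - 7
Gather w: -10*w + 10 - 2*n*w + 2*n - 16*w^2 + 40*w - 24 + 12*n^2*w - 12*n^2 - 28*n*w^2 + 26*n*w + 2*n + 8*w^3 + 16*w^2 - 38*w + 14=-12*n^2 - 28*n*w^2 + 4*n + 8*w^3 + w*(12*n^2 + 24*n - 8)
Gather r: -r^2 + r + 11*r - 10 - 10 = -r^2 + 12*r - 20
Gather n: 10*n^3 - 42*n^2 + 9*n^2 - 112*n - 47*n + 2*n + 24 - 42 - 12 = 10*n^3 - 33*n^2 - 157*n - 30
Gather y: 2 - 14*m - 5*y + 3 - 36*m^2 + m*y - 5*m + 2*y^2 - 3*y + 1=-36*m^2 - 19*m + 2*y^2 + y*(m - 8) + 6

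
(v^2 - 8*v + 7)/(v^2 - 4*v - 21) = (v - 1)/(v + 3)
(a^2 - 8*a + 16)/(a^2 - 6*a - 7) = (-a^2 + 8*a - 16)/(-a^2 + 6*a + 7)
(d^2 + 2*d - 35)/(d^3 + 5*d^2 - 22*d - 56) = (d - 5)/(d^2 - 2*d - 8)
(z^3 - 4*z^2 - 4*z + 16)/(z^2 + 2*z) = z - 6 + 8/z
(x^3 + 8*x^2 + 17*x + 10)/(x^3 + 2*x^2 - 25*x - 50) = (x + 1)/(x - 5)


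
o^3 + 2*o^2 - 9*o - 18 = (o - 3)*(o + 2)*(o + 3)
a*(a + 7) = a^2 + 7*a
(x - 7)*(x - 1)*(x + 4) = x^3 - 4*x^2 - 25*x + 28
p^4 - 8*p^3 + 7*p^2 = p^2*(p - 7)*(p - 1)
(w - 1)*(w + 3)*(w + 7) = w^3 + 9*w^2 + 11*w - 21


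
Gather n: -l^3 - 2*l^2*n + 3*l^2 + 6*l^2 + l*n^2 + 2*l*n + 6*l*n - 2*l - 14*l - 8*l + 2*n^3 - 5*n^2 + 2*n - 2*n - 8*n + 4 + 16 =-l^3 + 9*l^2 - 24*l + 2*n^3 + n^2*(l - 5) + n*(-2*l^2 + 8*l - 8) + 20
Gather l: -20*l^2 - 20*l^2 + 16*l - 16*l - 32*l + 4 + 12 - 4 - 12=-40*l^2 - 32*l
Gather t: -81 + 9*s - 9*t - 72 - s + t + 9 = 8*s - 8*t - 144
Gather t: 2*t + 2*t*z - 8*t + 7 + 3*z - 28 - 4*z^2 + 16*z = t*(2*z - 6) - 4*z^2 + 19*z - 21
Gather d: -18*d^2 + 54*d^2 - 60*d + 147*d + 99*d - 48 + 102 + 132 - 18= 36*d^2 + 186*d + 168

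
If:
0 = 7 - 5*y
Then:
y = 7/5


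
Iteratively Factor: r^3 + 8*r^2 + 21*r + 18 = (r + 3)*(r^2 + 5*r + 6) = (r + 2)*(r + 3)*(r + 3)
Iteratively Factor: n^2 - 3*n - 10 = (n + 2)*(n - 5)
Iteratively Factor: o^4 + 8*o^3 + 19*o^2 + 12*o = (o)*(o^3 + 8*o^2 + 19*o + 12) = o*(o + 1)*(o^2 + 7*o + 12) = o*(o + 1)*(o + 3)*(o + 4)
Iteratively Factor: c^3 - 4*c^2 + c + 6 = (c + 1)*(c^2 - 5*c + 6) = (c - 2)*(c + 1)*(c - 3)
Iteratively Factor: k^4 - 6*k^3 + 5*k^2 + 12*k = (k + 1)*(k^3 - 7*k^2 + 12*k) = (k - 4)*(k + 1)*(k^2 - 3*k) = (k - 4)*(k - 3)*(k + 1)*(k)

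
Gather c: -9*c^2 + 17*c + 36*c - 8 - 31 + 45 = -9*c^2 + 53*c + 6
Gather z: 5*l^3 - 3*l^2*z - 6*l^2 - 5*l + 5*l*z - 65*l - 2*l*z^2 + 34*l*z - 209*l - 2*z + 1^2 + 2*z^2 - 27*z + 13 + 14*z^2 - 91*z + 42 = 5*l^3 - 6*l^2 - 279*l + z^2*(16 - 2*l) + z*(-3*l^2 + 39*l - 120) + 56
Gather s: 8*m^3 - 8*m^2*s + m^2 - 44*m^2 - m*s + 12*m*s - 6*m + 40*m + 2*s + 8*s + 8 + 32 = 8*m^3 - 43*m^2 + 34*m + s*(-8*m^2 + 11*m + 10) + 40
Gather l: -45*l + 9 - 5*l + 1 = 10 - 50*l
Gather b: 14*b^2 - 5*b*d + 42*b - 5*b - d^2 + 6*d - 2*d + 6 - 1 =14*b^2 + b*(37 - 5*d) - d^2 + 4*d + 5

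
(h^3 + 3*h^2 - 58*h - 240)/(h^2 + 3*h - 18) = (h^2 - 3*h - 40)/(h - 3)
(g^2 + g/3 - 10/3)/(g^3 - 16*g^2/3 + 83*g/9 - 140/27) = 9*(g + 2)/(9*g^2 - 33*g + 28)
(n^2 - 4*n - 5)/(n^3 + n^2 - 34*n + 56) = (n^2 - 4*n - 5)/(n^3 + n^2 - 34*n + 56)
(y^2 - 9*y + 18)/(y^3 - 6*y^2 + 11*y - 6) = (y - 6)/(y^2 - 3*y + 2)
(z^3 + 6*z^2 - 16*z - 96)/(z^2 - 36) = (z^2 - 16)/(z - 6)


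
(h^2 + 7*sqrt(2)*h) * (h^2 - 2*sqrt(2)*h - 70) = h^4 + 5*sqrt(2)*h^3 - 98*h^2 - 490*sqrt(2)*h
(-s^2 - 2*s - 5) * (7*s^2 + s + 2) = -7*s^4 - 15*s^3 - 39*s^2 - 9*s - 10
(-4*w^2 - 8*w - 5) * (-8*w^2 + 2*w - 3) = 32*w^4 + 56*w^3 + 36*w^2 + 14*w + 15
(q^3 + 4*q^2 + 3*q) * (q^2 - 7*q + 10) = q^5 - 3*q^4 - 15*q^3 + 19*q^2 + 30*q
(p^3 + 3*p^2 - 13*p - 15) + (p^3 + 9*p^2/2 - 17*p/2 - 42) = 2*p^3 + 15*p^2/2 - 43*p/2 - 57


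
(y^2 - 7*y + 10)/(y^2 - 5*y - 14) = (-y^2 + 7*y - 10)/(-y^2 + 5*y + 14)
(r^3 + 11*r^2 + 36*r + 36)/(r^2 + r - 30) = (r^2 + 5*r + 6)/(r - 5)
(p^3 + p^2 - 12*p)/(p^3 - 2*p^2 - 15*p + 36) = p/(p - 3)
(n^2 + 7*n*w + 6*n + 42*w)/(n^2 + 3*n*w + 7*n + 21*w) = (n^2 + 7*n*w + 6*n + 42*w)/(n^2 + 3*n*w + 7*n + 21*w)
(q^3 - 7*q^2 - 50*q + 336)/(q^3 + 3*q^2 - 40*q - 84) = (q - 8)/(q + 2)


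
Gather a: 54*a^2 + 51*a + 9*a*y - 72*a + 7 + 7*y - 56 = 54*a^2 + a*(9*y - 21) + 7*y - 49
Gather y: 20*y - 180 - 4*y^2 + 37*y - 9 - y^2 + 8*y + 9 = -5*y^2 + 65*y - 180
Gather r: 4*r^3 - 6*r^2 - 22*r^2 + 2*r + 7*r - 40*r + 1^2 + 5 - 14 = 4*r^3 - 28*r^2 - 31*r - 8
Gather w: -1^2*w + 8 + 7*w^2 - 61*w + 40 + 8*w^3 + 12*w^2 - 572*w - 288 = 8*w^3 + 19*w^2 - 634*w - 240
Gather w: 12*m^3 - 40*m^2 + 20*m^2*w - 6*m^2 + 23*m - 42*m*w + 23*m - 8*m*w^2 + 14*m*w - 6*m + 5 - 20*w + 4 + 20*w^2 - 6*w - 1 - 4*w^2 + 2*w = 12*m^3 - 46*m^2 + 40*m + w^2*(16 - 8*m) + w*(20*m^2 - 28*m - 24) + 8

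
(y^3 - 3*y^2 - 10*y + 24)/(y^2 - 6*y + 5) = (y^3 - 3*y^2 - 10*y + 24)/(y^2 - 6*y + 5)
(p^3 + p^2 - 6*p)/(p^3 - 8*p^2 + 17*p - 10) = p*(p + 3)/(p^2 - 6*p + 5)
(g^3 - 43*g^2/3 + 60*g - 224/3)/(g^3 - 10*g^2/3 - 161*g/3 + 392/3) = (g - 4)/(g + 7)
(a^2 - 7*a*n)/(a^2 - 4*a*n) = (a - 7*n)/(a - 4*n)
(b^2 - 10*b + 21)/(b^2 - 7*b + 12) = (b - 7)/(b - 4)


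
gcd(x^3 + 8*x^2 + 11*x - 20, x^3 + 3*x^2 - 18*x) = 1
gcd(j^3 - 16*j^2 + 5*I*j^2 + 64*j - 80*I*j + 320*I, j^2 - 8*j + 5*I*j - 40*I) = j^2 + j*(-8 + 5*I) - 40*I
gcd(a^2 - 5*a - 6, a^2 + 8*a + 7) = a + 1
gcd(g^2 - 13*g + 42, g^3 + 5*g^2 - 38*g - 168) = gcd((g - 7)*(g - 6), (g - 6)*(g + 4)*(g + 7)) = g - 6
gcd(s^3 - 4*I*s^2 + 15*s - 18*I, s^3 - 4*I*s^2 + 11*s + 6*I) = s - 6*I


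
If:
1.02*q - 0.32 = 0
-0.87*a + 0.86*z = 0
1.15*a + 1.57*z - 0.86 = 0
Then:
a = 0.31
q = 0.31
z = 0.32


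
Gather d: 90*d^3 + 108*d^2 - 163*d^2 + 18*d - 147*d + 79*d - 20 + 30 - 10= 90*d^3 - 55*d^2 - 50*d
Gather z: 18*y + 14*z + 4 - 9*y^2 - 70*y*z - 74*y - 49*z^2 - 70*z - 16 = -9*y^2 - 56*y - 49*z^2 + z*(-70*y - 56) - 12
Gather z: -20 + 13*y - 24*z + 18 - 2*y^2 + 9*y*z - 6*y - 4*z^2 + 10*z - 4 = -2*y^2 + 7*y - 4*z^2 + z*(9*y - 14) - 6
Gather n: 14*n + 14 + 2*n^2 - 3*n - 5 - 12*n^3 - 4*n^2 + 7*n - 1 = -12*n^3 - 2*n^2 + 18*n + 8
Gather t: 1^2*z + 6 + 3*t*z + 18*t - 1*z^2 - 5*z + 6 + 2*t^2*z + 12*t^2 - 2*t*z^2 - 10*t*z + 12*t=t^2*(2*z + 12) + t*(-2*z^2 - 7*z + 30) - z^2 - 4*z + 12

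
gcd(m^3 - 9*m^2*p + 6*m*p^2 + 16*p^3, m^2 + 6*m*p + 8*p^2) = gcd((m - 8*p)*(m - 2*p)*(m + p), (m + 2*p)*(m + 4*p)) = 1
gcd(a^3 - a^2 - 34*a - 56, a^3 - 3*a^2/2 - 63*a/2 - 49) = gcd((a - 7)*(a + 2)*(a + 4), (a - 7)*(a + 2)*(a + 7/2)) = a^2 - 5*a - 14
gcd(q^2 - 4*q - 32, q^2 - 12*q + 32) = q - 8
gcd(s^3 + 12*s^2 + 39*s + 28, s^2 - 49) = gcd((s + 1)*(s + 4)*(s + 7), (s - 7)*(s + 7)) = s + 7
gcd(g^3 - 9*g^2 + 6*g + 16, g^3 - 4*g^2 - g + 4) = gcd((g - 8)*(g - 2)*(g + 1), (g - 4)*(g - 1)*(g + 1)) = g + 1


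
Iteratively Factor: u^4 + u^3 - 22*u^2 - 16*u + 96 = (u + 3)*(u^3 - 2*u^2 - 16*u + 32) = (u - 2)*(u + 3)*(u^2 - 16) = (u - 4)*(u - 2)*(u + 3)*(u + 4)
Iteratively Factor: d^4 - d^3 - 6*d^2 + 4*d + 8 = (d - 2)*(d^3 + d^2 - 4*d - 4) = (d - 2)*(d + 2)*(d^2 - d - 2) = (d - 2)^2*(d + 2)*(d + 1)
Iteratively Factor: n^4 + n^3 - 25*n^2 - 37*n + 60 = (n + 3)*(n^3 - 2*n^2 - 19*n + 20) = (n - 5)*(n + 3)*(n^2 + 3*n - 4) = (n - 5)*(n - 1)*(n + 3)*(n + 4)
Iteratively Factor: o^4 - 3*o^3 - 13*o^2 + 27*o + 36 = (o - 3)*(o^3 - 13*o - 12) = (o - 4)*(o - 3)*(o^2 + 4*o + 3) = (o - 4)*(o - 3)*(o + 3)*(o + 1)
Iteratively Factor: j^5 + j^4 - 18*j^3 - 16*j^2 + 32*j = (j - 1)*(j^4 + 2*j^3 - 16*j^2 - 32*j) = j*(j - 1)*(j^3 + 2*j^2 - 16*j - 32) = j*(j - 4)*(j - 1)*(j^2 + 6*j + 8) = j*(j - 4)*(j - 1)*(j + 2)*(j + 4)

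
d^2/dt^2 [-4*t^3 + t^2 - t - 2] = 2 - 24*t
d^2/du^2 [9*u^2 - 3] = 18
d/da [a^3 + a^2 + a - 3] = 3*a^2 + 2*a + 1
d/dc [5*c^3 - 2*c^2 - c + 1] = 15*c^2 - 4*c - 1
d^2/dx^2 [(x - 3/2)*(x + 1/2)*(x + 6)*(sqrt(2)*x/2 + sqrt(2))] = sqrt(2)*(24*x^2 + 84*x + 13)/4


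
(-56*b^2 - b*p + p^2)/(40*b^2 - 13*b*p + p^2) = (7*b + p)/(-5*b + p)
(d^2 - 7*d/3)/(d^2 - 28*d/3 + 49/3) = d/(d - 7)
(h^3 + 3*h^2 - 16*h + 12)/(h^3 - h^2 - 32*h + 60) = (h - 1)/(h - 5)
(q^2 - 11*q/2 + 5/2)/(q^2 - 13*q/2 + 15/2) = (2*q - 1)/(2*q - 3)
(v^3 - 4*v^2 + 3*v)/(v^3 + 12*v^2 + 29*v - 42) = v*(v - 3)/(v^2 + 13*v + 42)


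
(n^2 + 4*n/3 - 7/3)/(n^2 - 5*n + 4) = (n + 7/3)/(n - 4)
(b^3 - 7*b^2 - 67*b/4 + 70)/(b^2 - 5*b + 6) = (b^3 - 7*b^2 - 67*b/4 + 70)/(b^2 - 5*b + 6)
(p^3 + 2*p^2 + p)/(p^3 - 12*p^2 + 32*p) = (p^2 + 2*p + 1)/(p^2 - 12*p + 32)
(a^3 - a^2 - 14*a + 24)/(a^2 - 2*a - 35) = (-a^3 + a^2 + 14*a - 24)/(-a^2 + 2*a + 35)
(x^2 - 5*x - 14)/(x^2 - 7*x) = (x + 2)/x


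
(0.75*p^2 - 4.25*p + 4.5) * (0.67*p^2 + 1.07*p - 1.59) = 0.5025*p^4 - 2.045*p^3 - 2.725*p^2 + 11.5725*p - 7.155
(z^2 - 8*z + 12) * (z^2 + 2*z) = z^4 - 6*z^3 - 4*z^2 + 24*z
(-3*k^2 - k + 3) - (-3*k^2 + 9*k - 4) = 7 - 10*k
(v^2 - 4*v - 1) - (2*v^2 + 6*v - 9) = -v^2 - 10*v + 8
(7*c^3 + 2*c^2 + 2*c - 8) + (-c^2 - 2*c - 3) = 7*c^3 + c^2 - 11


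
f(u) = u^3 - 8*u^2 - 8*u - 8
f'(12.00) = 232.00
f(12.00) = 472.00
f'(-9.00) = 379.00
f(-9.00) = -1313.00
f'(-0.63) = 3.27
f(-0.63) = -6.39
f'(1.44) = -24.82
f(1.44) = -33.12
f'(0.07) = -9.11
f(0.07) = -8.60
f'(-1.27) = 17.16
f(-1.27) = -12.79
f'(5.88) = 1.64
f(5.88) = -128.34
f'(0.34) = -13.09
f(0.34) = -11.61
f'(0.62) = -16.77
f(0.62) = -15.80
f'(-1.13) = 13.91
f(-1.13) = -10.62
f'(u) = 3*u^2 - 16*u - 8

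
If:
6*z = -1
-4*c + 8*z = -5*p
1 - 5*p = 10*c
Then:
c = -1/42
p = 26/105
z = -1/6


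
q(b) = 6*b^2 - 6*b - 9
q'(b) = 12*b - 6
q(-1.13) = 5.44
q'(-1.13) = -19.56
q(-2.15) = 31.64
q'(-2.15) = -31.80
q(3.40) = 39.96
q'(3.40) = 34.80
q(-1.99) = 26.70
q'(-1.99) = -29.88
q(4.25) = 73.88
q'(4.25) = 45.00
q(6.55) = 209.12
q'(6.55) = 72.60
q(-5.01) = 171.66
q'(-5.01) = -66.12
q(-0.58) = -3.50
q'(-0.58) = -12.96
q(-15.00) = 1431.00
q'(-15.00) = -186.00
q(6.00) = 171.00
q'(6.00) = 66.00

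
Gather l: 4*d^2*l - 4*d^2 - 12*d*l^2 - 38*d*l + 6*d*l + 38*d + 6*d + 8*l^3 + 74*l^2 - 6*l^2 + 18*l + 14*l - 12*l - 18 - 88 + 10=-4*d^2 + 44*d + 8*l^3 + l^2*(68 - 12*d) + l*(4*d^2 - 32*d + 20) - 96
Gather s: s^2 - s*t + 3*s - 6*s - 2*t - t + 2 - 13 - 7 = s^2 + s*(-t - 3) - 3*t - 18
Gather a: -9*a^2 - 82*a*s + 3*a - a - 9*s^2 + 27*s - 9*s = -9*a^2 + a*(2 - 82*s) - 9*s^2 + 18*s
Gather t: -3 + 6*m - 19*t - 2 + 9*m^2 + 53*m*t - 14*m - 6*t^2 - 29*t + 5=9*m^2 - 8*m - 6*t^2 + t*(53*m - 48)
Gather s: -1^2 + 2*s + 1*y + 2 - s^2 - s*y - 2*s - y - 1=-s^2 - s*y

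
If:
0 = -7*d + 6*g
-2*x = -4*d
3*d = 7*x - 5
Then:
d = 5/11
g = 35/66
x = 10/11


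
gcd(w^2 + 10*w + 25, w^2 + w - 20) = w + 5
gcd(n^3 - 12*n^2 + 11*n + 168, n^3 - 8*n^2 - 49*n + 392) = n^2 - 15*n + 56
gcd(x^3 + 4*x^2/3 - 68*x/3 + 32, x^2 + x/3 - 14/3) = x - 2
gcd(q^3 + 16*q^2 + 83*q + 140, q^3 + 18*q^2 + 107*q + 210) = q^2 + 12*q + 35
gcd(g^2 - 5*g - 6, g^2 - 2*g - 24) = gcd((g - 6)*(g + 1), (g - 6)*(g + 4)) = g - 6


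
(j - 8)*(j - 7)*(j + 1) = j^3 - 14*j^2 + 41*j + 56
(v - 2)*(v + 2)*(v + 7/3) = v^3 + 7*v^2/3 - 4*v - 28/3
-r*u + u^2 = u*(-r + u)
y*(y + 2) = y^2 + 2*y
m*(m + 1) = m^2 + m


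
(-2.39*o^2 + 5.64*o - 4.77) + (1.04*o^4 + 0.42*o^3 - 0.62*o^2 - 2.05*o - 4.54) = 1.04*o^4 + 0.42*o^3 - 3.01*o^2 + 3.59*o - 9.31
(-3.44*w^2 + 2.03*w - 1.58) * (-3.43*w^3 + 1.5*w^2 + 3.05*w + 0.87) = 11.7992*w^5 - 12.1229*w^4 - 2.0276*w^3 + 0.828699999999999*w^2 - 3.0529*w - 1.3746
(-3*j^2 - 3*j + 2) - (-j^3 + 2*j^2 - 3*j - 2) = j^3 - 5*j^2 + 4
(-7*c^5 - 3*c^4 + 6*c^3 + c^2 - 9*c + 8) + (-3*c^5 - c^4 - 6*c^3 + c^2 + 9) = -10*c^5 - 4*c^4 + 2*c^2 - 9*c + 17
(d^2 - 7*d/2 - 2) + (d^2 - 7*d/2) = 2*d^2 - 7*d - 2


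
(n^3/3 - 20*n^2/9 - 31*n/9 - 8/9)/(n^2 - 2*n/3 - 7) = (-3*n^3 + 20*n^2 + 31*n + 8)/(3*(-3*n^2 + 2*n + 21))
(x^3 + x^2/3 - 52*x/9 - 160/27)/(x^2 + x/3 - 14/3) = (27*x^3 + 9*x^2 - 156*x - 160)/(9*(3*x^2 + x - 14))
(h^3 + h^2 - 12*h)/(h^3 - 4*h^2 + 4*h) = (h^2 + h - 12)/(h^2 - 4*h + 4)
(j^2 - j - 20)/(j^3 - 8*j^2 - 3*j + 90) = (j + 4)/(j^2 - 3*j - 18)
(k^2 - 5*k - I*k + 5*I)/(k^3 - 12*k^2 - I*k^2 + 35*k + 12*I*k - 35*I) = 1/(k - 7)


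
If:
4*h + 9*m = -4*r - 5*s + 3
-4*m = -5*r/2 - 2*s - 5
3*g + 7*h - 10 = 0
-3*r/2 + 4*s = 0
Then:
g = 1477*s/72 + 391/48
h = -211*s/24 - 33/16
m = 13*s/6 + 5/4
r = 8*s/3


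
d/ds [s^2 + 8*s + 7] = 2*s + 8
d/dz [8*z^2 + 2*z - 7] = 16*z + 2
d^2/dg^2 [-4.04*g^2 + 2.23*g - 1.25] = -8.08000000000000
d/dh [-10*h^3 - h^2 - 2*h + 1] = -30*h^2 - 2*h - 2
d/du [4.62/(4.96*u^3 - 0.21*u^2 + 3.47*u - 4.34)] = (-68.7456*u^2 + 1.9404*u - 16.0314)/(4.96*u^3 - 0.21*u^2 + 3.47*u - 4.34)^2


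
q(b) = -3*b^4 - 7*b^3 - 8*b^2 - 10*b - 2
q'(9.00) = -10603.00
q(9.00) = -25526.00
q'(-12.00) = 17894.00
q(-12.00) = -51146.00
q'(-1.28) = 1.24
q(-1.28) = 4.32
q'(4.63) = -1725.29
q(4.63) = -2293.19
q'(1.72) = -160.71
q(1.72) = -104.74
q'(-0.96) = -3.38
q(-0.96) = 3.87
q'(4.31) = -1429.81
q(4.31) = -1789.36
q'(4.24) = -1370.07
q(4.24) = -1691.38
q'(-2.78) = 130.00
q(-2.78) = -64.82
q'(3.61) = -905.98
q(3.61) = -981.18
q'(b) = -12*b^3 - 21*b^2 - 16*b - 10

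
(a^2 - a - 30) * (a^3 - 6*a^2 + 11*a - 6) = a^5 - 7*a^4 - 13*a^3 + 163*a^2 - 324*a + 180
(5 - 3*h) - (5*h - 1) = 6 - 8*h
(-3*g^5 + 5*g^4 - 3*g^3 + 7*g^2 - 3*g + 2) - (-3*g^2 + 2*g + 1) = -3*g^5 + 5*g^4 - 3*g^3 + 10*g^2 - 5*g + 1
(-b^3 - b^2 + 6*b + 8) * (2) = -2*b^3 - 2*b^2 + 12*b + 16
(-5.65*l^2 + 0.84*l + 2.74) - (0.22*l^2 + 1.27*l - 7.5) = -5.87*l^2 - 0.43*l + 10.24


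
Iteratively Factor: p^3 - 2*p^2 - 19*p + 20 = (p - 5)*(p^2 + 3*p - 4) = (p - 5)*(p - 1)*(p + 4)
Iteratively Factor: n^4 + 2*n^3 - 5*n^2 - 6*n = (n + 3)*(n^3 - n^2 - 2*n) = n*(n + 3)*(n^2 - n - 2) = n*(n - 2)*(n + 3)*(n + 1)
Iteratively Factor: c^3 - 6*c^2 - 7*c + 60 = (c - 4)*(c^2 - 2*c - 15) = (c - 5)*(c - 4)*(c + 3)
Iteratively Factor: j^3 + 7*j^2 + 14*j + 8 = (j + 4)*(j^2 + 3*j + 2) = (j + 1)*(j + 4)*(j + 2)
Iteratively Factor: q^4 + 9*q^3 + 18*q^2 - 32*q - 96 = (q + 4)*(q^3 + 5*q^2 - 2*q - 24) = (q + 3)*(q + 4)*(q^2 + 2*q - 8) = (q + 3)*(q + 4)^2*(q - 2)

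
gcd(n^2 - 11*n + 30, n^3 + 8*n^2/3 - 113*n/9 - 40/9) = 1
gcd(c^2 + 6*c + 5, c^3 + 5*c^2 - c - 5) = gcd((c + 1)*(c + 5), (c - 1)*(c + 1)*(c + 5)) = c^2 + 6*c + 5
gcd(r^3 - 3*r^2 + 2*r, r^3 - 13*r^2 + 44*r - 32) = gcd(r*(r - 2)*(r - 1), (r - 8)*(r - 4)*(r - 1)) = r - 1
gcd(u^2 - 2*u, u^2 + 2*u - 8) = u - 2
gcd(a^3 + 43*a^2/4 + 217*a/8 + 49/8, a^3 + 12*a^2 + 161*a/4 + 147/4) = a^2 + 21*a/2 + 49/2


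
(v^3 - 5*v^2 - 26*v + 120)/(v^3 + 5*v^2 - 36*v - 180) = (v - 4)/(v + 6)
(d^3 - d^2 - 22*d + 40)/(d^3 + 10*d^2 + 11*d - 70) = (d - 4)/(d + 7)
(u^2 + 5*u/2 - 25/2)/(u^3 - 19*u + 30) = (u - 5/2)/(u^2 - 5*u + 6)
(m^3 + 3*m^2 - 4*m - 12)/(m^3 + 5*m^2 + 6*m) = (m - 2)/m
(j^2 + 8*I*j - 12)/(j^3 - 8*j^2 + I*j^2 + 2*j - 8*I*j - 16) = (j + 6*I)/(j^2 - j*(8 + I) + 8*I)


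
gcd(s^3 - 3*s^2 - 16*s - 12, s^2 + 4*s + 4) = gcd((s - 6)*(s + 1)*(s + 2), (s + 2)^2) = s + 2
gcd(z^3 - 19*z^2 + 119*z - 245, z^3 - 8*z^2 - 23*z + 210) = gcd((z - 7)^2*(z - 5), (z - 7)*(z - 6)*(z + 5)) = z - 7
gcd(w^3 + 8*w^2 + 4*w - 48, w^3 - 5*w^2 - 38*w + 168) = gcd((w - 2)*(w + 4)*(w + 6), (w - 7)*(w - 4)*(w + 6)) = w + 6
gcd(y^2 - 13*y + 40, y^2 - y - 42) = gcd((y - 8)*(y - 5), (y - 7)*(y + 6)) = 1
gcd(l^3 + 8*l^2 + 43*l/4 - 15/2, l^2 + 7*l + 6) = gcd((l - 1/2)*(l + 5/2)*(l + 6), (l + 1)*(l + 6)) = l + 6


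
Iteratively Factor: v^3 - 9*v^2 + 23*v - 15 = (v - 3)*(v^2 - 6*v + 5) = (v - 5)*(v - 3)*(v - 1)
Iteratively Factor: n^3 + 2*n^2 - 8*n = (n + 4)*(n^2 - 2*n) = n*(n + 4)*(n - 2)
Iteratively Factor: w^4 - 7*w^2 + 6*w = (w - 2)*(w^3 + 2*w^2 - 3*w) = (w - 2)*(w + 3)*(w^2 - w) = w*(w - 2)*(w + 3)*(w - 1)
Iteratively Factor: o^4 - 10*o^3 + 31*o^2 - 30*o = (o - 2)*(o^3 - 8*o^2 + 15*o) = (o - 3)*(o - 2)*(o^2 - 5*o) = (o - 5)*(o - 3)*(o - 2)*(o)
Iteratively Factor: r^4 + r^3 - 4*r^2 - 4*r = (r)*(r^3 + r^2 - 4*r - 4) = r*(r + 1)*(r^2 - 4) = r*(r - 2)*(r + 1)*(r + 2)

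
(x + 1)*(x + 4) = x^2 + 5*x + 4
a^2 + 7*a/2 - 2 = (a - 1/2)*(a + 4)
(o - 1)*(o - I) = o^2 - o - I*o + I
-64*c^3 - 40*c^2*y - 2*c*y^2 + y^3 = (-8*c + y)*(2*c + y)*(4*c + y)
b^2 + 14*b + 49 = (b + 7)^2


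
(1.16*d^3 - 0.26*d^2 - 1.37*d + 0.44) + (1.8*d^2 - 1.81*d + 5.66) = 1.16*d^3 + 1.54*d^2 - 3.18*d + 6.1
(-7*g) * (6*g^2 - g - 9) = -42*g^3 + 7*g^2 + 63*g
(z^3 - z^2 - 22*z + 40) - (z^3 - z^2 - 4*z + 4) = 36 - 18*z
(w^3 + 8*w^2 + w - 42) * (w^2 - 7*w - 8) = w^5 + w^4 - 63*w^3 - 113*w^2 + 286*w + 336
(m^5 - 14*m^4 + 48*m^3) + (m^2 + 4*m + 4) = m^5 - 14*m^4 + 48*m^3 + m^2 + 4*m + 4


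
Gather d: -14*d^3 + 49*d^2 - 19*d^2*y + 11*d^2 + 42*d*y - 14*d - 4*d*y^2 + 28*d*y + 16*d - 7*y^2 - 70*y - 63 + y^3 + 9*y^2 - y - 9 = -14*d^3 + d^2*(60 - 19*y) + d*(-4*y^2 + 70*y + 2) + y^3 + 2*y^2 - 71*y - 72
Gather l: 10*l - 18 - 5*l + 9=5*l - 9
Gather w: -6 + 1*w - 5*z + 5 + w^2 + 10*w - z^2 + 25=w^2 + 11*w - z^2 - 5*z + 24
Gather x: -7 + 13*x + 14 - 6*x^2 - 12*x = -6*x^2 + x + 7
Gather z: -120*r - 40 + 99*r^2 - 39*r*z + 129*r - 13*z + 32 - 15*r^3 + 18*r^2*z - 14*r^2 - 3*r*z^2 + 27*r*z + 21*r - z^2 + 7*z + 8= -15*r^3 + 85*r^2 + 30*r + z^2*(-3*r - 1) + z*(18*r^2 - 12*r - 6)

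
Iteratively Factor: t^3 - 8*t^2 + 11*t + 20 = (t + 1)*(t^2 - 9*t + 20) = (t - 4)*(t + 1)*(t - 5)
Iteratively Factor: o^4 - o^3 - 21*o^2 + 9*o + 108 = (o + 3)*(o^3 - 4*o^2 - 9*o + 36) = (o - 4)*(o + 3)*(o^2 - 9) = (o - 4)*(o + 3)^2*(o - 3)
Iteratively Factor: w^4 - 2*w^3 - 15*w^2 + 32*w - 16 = (w - 4)*(w^3 + 2*w^2 - 7*w + 4) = (w - 4)*(w - 1)*(w^2 + 3*w - 4) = (w - 4)*(w - 1)^2*(w + 4)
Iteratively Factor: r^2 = (r)*(r)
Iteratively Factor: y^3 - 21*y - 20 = (y + 1)*(y^2 - y - 20) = (y - 5)*(y + 1)*(y + 4)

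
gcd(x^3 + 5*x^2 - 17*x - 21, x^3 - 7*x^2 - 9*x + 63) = x - 3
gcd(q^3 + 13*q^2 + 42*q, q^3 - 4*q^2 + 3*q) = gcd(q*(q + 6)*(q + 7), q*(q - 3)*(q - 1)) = q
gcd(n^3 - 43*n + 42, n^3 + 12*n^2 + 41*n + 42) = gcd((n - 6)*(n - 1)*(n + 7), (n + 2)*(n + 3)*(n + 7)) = n + 7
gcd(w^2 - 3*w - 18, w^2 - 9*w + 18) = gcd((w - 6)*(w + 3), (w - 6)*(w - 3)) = w - 6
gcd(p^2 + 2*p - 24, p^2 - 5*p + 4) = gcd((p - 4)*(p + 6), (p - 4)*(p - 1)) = p - 4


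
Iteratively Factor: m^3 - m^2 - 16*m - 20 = (m - 5)*(m^2 + 4*m + 4) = (m - 5)*(m + 2)*(m + 2)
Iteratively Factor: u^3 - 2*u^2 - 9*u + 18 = (u - 3)*(u^2 + u - 6) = (u - 3)*(u + 3)*(u - 2)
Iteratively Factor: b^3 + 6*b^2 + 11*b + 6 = (b + 3)*(b^2 + 3*b + 2) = (b + 2)*(b + 3)*(b + 1)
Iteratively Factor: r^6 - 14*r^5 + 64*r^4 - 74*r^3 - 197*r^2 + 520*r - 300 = (r - 5)*(r^5 - 9*r^4 + 19*r^3 + 21*r^2 - 92*r + 60) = (r - 5)^2*(r^4 - 4*r^3 - r^2 + 16*r - 12) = (r - 5)^2*(r - 3)*(r^3 - r^2 - 4*r + 4) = (r - 5)^2*(r - 3)*(r - 2)*(r^2 + r - 2) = (r - 5)^2*(r - 3)*(r - 2)*(r - 1)*(r + 2)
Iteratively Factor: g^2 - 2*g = (g - 2)*(g)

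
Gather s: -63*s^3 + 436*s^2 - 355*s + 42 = -63*s^3 + 436*s^2 - 355*s + 42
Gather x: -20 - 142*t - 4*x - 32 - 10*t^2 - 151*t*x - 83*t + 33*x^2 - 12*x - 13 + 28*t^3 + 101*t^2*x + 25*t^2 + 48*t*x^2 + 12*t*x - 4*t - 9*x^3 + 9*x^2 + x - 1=28*t^3 + 15*t^2 - 229*t - 9*x^3 + x^2*(48*t + 42) + x*(101*t^2 - 139*t - 15) - 66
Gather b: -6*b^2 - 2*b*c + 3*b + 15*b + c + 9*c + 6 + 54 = -6*b^2 + b*(18 - 2*c) + 10*c + 60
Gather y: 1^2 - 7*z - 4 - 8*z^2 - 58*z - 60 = -8*z^2 - 65*z - 63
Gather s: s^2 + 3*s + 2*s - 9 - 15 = s^2 + 5*s - 24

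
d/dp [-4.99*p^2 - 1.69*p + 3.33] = -9.98*p - 1.69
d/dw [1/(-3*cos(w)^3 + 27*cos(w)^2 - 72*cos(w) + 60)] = (sin(w)^2 + 6*cos(w) - 9)*sin(w)/((cos(w) - 5)^2*(cos(w) - 2)^4)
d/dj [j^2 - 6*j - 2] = 2*j - 6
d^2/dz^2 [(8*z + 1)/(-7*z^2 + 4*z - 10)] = 2*(-4*(7*z - 2)^2*(8*z + 1) + (168*z - 25)*(7*z^2 - 4*z + 10))/(7*z^2 - 4*z + 10)^3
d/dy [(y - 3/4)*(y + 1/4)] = 2*y - 1/2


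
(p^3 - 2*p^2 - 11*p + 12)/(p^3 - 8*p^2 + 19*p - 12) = (p + 3)/(p - 3)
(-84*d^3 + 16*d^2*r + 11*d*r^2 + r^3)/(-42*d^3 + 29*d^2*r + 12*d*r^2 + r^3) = (-2*d + r)/(-d + r)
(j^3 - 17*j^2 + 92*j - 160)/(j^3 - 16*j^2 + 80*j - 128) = (j - 5)/(j - 4)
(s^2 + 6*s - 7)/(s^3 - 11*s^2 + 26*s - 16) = (s + 7)/(s^2 - 10*s + 16)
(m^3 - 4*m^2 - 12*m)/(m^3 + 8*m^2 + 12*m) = (m - 6)/(m + 6)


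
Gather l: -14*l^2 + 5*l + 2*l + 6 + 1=-14*l^2 + 7*l + 7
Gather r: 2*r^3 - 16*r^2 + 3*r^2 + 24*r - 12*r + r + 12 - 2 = 2*r^3 - 13*r^2 + 13*r + 10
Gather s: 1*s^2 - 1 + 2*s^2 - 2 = 3*s^2 - 3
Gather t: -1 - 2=-3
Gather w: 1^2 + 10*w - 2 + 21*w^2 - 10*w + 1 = 21*w^2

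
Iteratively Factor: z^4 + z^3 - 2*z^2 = (z - 1)*(z^3 + 2*z^2) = z*(z - 1)*(z^2 + 2*z) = z*(z - 1)*(z + 2)*(z)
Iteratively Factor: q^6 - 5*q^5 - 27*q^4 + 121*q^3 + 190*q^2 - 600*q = (q - 5)*(q^5 - 27*q^3 - 14*q^2 + 120*q) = (q - 5)*(q + 4)*(q^4 - 4*q^3 - 11*q^2 + 30*q) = (q - 5)*(q + 3)*(q + 4)*(q^3 - 7*q^2 + 10*q) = q*(q - 5)*(q + 3)*(q + 4)*(q^2 - 7*q + 10) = q*(q - 5)*(q - 2)*(q + 3)*(q + 4)*(q - 5)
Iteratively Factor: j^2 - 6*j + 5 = (j - 1)*(j - 5)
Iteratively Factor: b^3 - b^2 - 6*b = (b - 3)*(b^2 + 2*b) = (b - 3)*(b + 2)*(b)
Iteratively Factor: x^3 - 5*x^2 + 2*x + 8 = (x - 2)*(x^2 - 3*x - 4) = (x - 4)*(x - 2)*(x + 1)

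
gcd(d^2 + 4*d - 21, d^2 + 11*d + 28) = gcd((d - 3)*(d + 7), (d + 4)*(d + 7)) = d + 7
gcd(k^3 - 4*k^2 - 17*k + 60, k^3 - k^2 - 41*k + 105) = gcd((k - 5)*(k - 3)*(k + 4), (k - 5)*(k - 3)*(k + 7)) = k^2 - 8*k + 15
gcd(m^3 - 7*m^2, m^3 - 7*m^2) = m^3 - 7*m^2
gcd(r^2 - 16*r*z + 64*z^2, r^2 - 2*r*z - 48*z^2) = -r + 8*z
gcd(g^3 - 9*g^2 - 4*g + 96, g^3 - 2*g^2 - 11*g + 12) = g^2 - g - 12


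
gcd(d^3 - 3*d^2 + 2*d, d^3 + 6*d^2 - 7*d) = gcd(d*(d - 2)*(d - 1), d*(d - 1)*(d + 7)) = d^2 - d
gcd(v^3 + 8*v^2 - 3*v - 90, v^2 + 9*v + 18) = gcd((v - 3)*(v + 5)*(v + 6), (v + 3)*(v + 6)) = v + 6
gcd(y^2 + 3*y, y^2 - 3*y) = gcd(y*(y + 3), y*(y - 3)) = y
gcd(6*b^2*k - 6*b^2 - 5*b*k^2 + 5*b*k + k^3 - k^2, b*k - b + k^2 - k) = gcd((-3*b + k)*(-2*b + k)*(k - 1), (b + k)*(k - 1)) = k - 1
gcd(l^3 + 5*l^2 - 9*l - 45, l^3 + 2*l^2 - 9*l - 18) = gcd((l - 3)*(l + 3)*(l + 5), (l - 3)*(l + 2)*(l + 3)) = l^2 - 9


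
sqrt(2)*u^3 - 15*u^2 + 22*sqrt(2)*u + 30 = (u - 5*sqrt(2))*(u - 3*sqrt(2))*(sqrt(2)*u + 1)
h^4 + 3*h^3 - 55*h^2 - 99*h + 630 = (h - 6)*(h - 3)*(h + 5)*(h + 7)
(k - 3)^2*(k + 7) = k^3 + k^2 - 33*k + 63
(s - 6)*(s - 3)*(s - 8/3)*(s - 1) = s^4 - 38*s^3/3 + 161*s^2/3 - 90*s + 48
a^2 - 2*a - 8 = (a - 4)*(a + 2)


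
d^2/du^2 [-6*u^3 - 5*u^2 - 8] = -36*u - 10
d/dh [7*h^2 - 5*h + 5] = 14*h - 5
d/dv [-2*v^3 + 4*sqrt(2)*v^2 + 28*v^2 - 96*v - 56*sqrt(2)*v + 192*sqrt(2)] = -6*v^2 + 8*sqrt(2)*v + 56*v - 96 - 56*sqrt(2)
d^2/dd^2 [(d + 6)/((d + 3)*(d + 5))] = 2*(d^3 + 18*d^2 + 99*d + 174)/(d^6 + 24*d^5 + 237*d^4 + 1232*d^3 + 3555*d^2 + 5400*d + 3375)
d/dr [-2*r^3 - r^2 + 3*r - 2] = -6*r^2 - 2*r + 3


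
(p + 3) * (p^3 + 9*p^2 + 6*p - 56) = p^4 + 12*p^3 + 33*p^2 - 38*p - 168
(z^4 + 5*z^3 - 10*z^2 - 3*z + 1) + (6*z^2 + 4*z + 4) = z^4 + 5*z^3 - 4*z^2 + z + 5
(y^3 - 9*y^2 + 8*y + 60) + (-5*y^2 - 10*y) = y^3 - 14*y^2 - 2*y + 60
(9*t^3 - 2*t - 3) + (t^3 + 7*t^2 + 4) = 10*t^3 + 7*t^2 - 2*t + 1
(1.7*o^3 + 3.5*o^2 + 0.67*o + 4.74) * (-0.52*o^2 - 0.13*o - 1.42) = -0.884*o^5 - 2.041*o^4 - 3.2174*o^3 - 7.5219*o^2 - 1.5676*o - 6.7308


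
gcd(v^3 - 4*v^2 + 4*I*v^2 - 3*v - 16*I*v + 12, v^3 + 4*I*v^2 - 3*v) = v^2 + 4*I*v - 3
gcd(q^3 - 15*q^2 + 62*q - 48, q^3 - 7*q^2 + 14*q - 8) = q - 1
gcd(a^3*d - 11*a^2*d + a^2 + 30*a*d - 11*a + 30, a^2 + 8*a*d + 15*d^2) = 1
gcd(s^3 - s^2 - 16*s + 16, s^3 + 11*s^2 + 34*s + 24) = s + 4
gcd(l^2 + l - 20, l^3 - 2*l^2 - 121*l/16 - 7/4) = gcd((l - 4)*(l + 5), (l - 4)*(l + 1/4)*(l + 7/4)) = l - 4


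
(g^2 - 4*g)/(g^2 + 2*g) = (g - 4)/(g + 2)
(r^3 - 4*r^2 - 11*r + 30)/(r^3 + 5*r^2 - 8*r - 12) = (r^2 - 2*r - 15)/(r^2 + 7*r + 6)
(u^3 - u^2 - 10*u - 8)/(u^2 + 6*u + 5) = (u^2 - 2*u - 8)/(u + 5)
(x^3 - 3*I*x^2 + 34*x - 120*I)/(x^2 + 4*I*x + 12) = (x^2 - 9*I*x - 20)/(x - 2*I)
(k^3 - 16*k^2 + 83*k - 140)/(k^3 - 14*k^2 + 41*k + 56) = (k^2 - 9*k + 20)/(k^2 - 7*k - 8)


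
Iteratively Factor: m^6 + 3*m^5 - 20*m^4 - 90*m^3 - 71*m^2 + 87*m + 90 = (m + 1)*(m^5 + 2*m^4 - 22*m^3 - 68*m^2 - 3*m + 90) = (m + 1)*(m + 3)*(m^4 - m^3 - 19*m^2 - 11*m + 30) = (m - 1)*(m + 1)*(m + 3)*(m^3 - 19*m - 30) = (m - 5)*(m - 1)*(m + 1)*(m + 3)*(m^2 + 5*m + 6) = (m - 5)*(m - 1)*(m + 1)*(m + 2)*(m + 3)*(m + 3)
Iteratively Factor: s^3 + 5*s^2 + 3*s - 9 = (s - 1)*(s^2 + 6*s + 9) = (s - 1)*(s + 3)*(s + 3)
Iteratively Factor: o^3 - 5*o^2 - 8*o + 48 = (o + 3)*(o^2 - 8*o + 16) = (o - 4)*(o + 3)*(o - 4)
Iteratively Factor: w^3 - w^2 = (w)*(w^2 - w) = w*(w - 1)*(w)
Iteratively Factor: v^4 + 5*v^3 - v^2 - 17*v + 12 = (v - 1)*(v^3 + 6*v^2 + 5*v - 12) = (v - 1)^2*(v^2 + 7*v + 12) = (v - 1)^2*(v + 4)*(v + 3)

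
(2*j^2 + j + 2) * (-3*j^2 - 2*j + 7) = -6*j^4 - 7*j^3 + 6*j^2 + 3*j + 14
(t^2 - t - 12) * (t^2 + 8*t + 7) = t^4 + 7*t^3 - 13*t^2 - 103*t - 84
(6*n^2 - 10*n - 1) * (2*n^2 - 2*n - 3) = 12*n^4 - 32*n^3 + 32*n + 3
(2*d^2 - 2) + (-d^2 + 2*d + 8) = d^2 + 2*d + 6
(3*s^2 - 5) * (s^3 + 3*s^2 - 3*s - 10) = 3*s^5 + 9*s^4 - 14*s^3 - 45*s^2 + 15*s + 50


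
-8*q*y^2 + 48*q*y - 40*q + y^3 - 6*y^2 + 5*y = (-8*q + y)*(y - 5)*(y - 1)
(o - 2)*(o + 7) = o^2 + 5*o - 14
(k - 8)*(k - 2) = k^2 - 10*k + 16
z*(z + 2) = z^2 + 2*z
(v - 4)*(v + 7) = v^2 + 3*v - 28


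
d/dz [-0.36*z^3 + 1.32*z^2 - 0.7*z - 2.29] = -1.08*z^2 + 2.64*z - 0.7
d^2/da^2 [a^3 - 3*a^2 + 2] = 6*a - 6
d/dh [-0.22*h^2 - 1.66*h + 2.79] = -0.44*h - 1.66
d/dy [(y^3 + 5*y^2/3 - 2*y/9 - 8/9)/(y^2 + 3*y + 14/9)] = (81*y^4 + 486*y^3 + 801*y^2 + 564*y + 188)/(81*y^4 + 486*y^3 + 981*y^2 + 756*y + 196)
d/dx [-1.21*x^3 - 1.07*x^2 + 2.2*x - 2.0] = -3.63*x^2 - 2.14*x + 2.2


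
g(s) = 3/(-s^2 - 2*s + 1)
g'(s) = 3*(2*s + 2)/(-s^2 - 2*s + 1)^2 = 6*(s + 1)/(s^2 + 2*s - 1)^2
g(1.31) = -0.90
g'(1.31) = 1.25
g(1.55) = -0.67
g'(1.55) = 0.75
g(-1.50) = 1.71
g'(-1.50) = -0.98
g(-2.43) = -66.82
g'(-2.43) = -4255.93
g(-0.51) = 1.70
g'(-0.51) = 0.95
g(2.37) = -0.32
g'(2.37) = 0.23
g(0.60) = -5.36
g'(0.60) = 30.61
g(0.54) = -8.07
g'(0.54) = 66.91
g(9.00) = -0.03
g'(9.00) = 0.01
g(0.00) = 3.00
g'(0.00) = 6.00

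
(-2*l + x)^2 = 4*l^2 - 4*l*x + x^2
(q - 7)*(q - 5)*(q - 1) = q^3 - 13*q^2 + 47*q - 35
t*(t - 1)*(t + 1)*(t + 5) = t^4 + 5*t^3 - t^2 - 5*t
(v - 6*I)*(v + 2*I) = v^2 - 4*I*v + 12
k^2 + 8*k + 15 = (k + 3)*(k + 5)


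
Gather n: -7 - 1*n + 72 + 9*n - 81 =8*n - 16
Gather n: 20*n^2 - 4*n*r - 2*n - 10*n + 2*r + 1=20*n^2 + n*(-4*r - 12) + 2*r + 1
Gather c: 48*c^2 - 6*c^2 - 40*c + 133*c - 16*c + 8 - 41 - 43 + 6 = 42*c^2 + 77*c - 70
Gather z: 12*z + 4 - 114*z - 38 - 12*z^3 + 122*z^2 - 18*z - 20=-12*z^3 + 122*z^2 - 120*z - 54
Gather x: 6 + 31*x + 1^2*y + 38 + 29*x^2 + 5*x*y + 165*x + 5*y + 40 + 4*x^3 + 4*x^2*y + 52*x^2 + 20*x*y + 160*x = 4*x^3 + x^2*(4*y + 81) + x*(25*y + 356) + 6*y + 84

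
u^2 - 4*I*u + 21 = (u - 7*I)*(u + 3*I)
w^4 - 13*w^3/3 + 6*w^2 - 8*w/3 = w*(w - 2)*(w - 4/3)*(w - 1)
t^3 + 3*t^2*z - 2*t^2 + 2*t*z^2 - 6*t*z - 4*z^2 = (t - 2)*(t + z)*(t + 2*z)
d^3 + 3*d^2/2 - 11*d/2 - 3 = (d - 2)*(d + 1/2)*(d + 3)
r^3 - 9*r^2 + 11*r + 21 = (r - 7)*(r - 3)*(r + 1)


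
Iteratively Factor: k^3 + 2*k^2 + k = (k)*(k^2 + 2*k + 1) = k*(k + 1)*(k + 1)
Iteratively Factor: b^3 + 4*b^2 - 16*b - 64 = (b + 4)*(b^2 - 16) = (b - 4)*(b + 4)*(b + 4)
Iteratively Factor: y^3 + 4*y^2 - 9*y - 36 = (y + 3)*(y^2 + y - 12) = (y + 3)*(y + 4)*(y - 3)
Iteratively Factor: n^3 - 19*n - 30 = (n + 3)*(n^2 - 3*n - 10) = (n - 5)*(n + 3)*(n + 2)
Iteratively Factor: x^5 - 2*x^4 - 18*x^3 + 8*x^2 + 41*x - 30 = (x + 2)*(x^4 - 4*x^3 - 10*x^2 + 28*x - 15) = (x - 1)*(x + 2)*(x^3 - 3*x^2 - 13*x + 15) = (x - 1)*(x + 2)*(x + 3)*(x^2 - 6*x + 5) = (x - 1)^2*(x + 2)*(x + 3)*(x - 5)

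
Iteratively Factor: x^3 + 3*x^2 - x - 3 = (x - 1)*(x^2 + 4*x + 3) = (x - 1)*(x + 3)*(x + 1)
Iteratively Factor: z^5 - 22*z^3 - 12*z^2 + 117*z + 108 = (z - 3)*(z^4 + 3*z^3 - 13*z^2 - 51*z - 36) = (z - 3)*(z + 3)*(z^3 - 13*z - 12) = (z - 3)*(z + 1)*(z + 3)*(z^2 - z - 12) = (z - 3)*(z + 1)*(z + 3)^2*(z - 4)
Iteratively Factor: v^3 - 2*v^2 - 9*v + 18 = (v - 3)*(v^2 + v - 6) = (v - 3)*(v + 3)*(v - 2)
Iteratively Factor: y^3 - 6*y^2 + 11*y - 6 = (y - 2)*(y^2 - 4*y + 3) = (y - 3)*(y - 2)*(y - 1)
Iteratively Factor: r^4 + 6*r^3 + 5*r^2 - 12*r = (r - 1)*(r^3 + 7*r^2 + 12*r) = (r - 1)*(r + 3)*(r^2 + 4*r) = r*(r - 1)*(r + 3)*(r + 4)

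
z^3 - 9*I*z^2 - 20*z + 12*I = (z - 6*I)*(z - 2*I)*(z - I)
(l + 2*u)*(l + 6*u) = l^2 + 8*l*u + 12*u^2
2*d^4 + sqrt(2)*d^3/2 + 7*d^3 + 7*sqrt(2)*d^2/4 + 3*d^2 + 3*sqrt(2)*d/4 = d*(d + 3)*(sqrt(2)*d + 1/2)*(sqrt(2)*d + sqrt(2)/2)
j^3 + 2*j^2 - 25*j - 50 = (j - 5)*(j + 2)*(j + 5)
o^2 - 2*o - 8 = (o - 4)*(o + 2)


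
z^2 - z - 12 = (z - 4)*(z + 3)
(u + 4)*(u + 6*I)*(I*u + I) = I*u^3 - 6*u^2 + 5*I*u^2 - 30*u + 4*I*u - 24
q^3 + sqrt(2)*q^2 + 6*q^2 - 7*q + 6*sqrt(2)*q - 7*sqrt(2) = (q - 1)*(q + 7)*(q + sqrt(2))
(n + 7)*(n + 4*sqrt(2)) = n^2 + 4*sqrt(2)*n + 7*n + 28*sqrt(2)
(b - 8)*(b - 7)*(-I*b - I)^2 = -b^4 + 13*b^3 - 27*b^2 - 97*b - 56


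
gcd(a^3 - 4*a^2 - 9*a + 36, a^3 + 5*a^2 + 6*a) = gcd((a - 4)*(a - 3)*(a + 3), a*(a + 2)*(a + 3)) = a + 3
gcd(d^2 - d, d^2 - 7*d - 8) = 1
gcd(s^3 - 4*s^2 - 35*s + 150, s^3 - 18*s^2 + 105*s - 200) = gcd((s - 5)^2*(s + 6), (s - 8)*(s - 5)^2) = s^2 - 10*s + 25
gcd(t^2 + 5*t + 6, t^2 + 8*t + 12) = t + 2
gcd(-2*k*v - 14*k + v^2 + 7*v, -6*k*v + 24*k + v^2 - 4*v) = 1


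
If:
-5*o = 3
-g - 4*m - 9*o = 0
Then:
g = 27/5 - 4*m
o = -3/5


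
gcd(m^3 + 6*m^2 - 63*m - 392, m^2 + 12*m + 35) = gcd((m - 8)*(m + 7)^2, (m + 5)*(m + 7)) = m + 7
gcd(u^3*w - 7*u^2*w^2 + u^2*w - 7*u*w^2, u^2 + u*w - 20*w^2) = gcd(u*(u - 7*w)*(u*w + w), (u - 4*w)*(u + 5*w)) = 1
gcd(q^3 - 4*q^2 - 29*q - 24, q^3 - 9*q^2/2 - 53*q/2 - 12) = q^2 - 5*q - 24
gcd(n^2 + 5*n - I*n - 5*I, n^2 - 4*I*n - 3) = n - I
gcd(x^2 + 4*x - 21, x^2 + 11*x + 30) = 1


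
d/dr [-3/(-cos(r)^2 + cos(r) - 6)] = 3*(2*cos(r) - 1)*sin(r)/(sin(r)^2 + cos(r) - 7)^2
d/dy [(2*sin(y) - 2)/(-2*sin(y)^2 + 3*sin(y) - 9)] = 4*(sin(y)^2 - 2*sin(y) - 3)*cos(y)/(-3*sin(y) - cos(2*y) + 10)^2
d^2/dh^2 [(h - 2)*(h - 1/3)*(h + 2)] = 6*h - 2/3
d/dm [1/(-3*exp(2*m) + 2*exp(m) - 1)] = (6*exp(m) - 2)*exp(m)/(3*exp(2*m) - 2*exp(m) + 1)^2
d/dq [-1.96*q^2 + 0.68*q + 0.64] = 0.68 - 3.92*q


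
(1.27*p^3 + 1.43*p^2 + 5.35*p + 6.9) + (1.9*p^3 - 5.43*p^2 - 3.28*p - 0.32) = 3.17*p^3 - 4.0*p^2 + 2.07*p + 6.58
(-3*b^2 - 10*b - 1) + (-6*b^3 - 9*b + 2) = -6*b^3 - 3*b^2 - 19*b + 1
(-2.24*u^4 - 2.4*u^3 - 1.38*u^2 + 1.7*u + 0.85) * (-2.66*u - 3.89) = 5.9584*u^5 + 15.0976*u^4 + 13.0068*u^3 + 0.8462*u^2 - 8.874*u - 3.3065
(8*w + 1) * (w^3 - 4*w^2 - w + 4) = 8*w^4 - 31*w^3 - 12*w^2 + 31*w + 4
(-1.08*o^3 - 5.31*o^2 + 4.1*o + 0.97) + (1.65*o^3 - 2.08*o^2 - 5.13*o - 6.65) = 0.57*o^3 - 7.39*o^2 - 1.03*o - 5.68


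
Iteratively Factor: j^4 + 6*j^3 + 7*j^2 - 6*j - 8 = (j + 4)*(j^3 + 2*j^2 - j - 2) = (j + 2)*(j + 4)*(j^2 - 1) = (j + 1)*(j + 2)*(j + 4)*(j - 1)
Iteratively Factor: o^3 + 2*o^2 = (o + 2)*(o^2) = o*(o + 2)*(o)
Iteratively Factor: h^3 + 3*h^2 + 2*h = (h)*(h^2 + 3*h + 2) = h*(h + 2)*(h + 1)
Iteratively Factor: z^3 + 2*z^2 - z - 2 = (z + 1)*(z^2 + z - 2) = (z - 1)*(z + 1)*(z + 2)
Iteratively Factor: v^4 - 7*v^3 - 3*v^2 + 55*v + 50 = (v + 1)*(v^3 - 8*v^2 + 5*v + 50) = (v - 5)*(v + 1)*(v^2 - 3*v - 10) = (v - 5)*(v + 1)*(v + 2)*(v - 5)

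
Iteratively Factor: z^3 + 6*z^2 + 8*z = (z)*(z^2 + 6*z + 8) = z*(z + 2)*(z + 4)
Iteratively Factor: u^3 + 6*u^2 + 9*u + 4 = (u + 1)*(u^2 + 5*u + 4) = (u + 1)*(u + 4)*(u + 1)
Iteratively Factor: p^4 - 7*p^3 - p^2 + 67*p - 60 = (p + 3)*(p^3 - 10*p^2 + 29*p - 20) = (p - 5)*(p + 3)*(p^2 - 5*p + 4) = (p - 5)*(p - 4)*(p + 3)*(p - 1)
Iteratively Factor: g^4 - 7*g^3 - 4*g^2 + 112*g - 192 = (g - 4)*(g^3 - 3*g^2 - 16*g + 48) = (g - 4)^2*(g^2 + g - 12) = (g - 4)^2*(g + 4)*(g - 3)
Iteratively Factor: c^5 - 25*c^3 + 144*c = (c - 3)*(c^4 + 3*c^3 - 16*c^2 - 48*c) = (c - 3)*(c + 3)*(c^3 - 16*c) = (c - 3)*(c + 3)*(c + 4)*(c^2 - 4*c) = (c - 4)*(c - 3)*(c + 3)*(c + 4)*(c)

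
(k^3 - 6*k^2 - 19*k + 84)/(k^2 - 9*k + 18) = (k^2 - 3*k - 28)/(k - 6)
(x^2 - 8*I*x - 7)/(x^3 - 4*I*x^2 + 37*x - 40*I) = (x - 7*I)/(x^2 - 3*I*x + 40)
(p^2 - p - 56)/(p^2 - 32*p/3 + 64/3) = 3*(p + 7)/(3*p - 8)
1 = 1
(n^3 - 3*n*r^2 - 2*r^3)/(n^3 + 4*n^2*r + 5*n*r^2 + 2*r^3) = (n - 2*r)/(n + 2*r)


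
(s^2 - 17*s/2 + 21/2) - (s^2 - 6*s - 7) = 35/2 - 5*s/2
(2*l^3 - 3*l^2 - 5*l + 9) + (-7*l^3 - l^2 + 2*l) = -5*l^3 - 4*l^2 - 3*l + 9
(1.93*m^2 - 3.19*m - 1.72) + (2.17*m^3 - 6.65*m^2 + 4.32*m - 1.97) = 2.17*m^3 - 4.72*m^2 + 1.13*m - 3.69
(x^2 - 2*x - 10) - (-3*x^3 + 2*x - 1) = 3*x^3 + x^2 - 4*x - 9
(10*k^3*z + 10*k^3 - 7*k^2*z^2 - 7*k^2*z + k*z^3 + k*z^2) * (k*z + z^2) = 10*k^4*z^2 + 10*k^4*z + 3*k^3*z^3 + 3*k^3*z^2 - 6*k^2*z^4 - 6*k^2*z^3 + k*z^5 + k*z^4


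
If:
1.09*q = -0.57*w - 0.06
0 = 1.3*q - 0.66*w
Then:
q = -0.03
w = -0.05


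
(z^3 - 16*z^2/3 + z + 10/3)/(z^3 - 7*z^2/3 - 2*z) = (z^2 - 6*z + 5)/(z*(z - 3))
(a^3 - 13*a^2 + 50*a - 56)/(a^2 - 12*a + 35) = (a^2 - 6*a + 8)/(a - 5)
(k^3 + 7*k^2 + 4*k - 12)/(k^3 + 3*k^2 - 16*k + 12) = (k + 2)/(k - 2)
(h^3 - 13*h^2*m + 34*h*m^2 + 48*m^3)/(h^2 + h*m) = h - 14*m + 48*m^2/h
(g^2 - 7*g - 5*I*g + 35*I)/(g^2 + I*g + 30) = (g - 7)/(g + 6*I)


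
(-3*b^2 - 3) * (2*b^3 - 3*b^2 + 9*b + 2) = -6*b^5 + 9*b^4 - 33*b^3 + 3*b^2 - 27*b - 6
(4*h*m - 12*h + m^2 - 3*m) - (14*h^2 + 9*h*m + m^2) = -14*h^2 - 5*h*m - 12*h - 3*m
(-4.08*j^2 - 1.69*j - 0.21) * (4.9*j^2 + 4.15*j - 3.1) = -19.992*j^4 - 25.213*j^3 + 4.6055*j^2 + 4.3675*j + 0.651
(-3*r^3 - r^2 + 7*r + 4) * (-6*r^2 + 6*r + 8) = 18*r^5 - 12*r^4 - 72*r^3 + 10*r^2 + 80*r + 32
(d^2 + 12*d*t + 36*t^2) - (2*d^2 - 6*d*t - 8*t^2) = -d^2 + 18*d*t + 44*t^2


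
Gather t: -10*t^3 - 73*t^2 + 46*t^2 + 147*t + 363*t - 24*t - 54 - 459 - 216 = -10*t^3 - 27*t^2 + 486*t - 729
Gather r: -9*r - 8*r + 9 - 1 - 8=-17*r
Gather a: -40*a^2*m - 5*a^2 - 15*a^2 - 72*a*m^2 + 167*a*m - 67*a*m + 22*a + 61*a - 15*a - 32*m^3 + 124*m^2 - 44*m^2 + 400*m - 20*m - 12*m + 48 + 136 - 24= a^2*(-40*m - 20) + a*(-72*m^2 + 100*m + 68) - 32*m^3 + 80*m^2 + 368*m + 160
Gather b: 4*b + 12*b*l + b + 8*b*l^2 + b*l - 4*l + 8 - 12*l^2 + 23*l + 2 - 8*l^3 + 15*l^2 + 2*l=b*(8*l^2 + 13*l + 5) - 8*l^3 + 3*l^2 + 21*l + 10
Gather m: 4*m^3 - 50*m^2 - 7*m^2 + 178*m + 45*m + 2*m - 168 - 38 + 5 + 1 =4*m^3 - 57*m^2 + 225*m - 200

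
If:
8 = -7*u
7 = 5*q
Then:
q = 7/5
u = -8/7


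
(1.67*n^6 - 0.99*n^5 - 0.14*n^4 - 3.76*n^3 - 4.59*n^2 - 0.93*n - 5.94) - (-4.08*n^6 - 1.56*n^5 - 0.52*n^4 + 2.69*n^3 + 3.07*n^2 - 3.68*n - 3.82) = 5.75*n^6 + 0.57*n^5 + 0.38*n^4 - 6.45*n^3 - 7.66*n^2 + 2.75*n - 2.12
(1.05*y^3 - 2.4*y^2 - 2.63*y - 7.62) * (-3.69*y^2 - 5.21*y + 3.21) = -3.8745*y^5 + 3.3855*y^4 + 25.5792*y^3 + 34.1161*y^2 + 31.2579*y - 24.4602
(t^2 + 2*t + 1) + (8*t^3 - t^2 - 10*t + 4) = 8*t^3 - 8*t + 5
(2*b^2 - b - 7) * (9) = 18*b^2 - 9*b - 63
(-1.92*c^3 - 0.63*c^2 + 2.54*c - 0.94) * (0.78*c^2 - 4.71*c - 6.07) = -1.4976*c^5 + 8.5518*c^4 + 16.6029*c^3 - 8.8725*c^2 - 10.9904*c + 5.7058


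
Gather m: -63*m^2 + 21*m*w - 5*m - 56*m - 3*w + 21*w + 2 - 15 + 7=-63*m^2 + m*(21*w - 61) + 18*w - 6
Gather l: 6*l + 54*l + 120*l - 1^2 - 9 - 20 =180*l - 30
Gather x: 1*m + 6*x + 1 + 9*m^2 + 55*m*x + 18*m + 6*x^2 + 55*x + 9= 9*m^2 + 19*m + 6*x^2 + x*(55*m + 61) + 10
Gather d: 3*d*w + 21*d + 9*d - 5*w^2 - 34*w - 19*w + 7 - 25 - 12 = d*(3*w + 30) - 5*w^2 - 53*w - 30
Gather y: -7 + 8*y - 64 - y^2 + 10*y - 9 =-y^2 + 18*y - 80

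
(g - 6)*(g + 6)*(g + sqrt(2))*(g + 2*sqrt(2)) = g^4 + 3*sqrt(2)*g^3 - 32*g^2 - 108*sqrt(2)*g - 144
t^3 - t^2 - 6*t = t*(t - 3)*(t + 2)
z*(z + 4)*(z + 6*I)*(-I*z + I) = -I*z^4 + 6*z^3 - 3*I*z^3 + 18*z^2 + 4*I*z^2 - 24*z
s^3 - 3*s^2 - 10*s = s*(s - 5)*(s + 2)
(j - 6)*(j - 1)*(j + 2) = j^3 - 5*j^2 - 8*j + 12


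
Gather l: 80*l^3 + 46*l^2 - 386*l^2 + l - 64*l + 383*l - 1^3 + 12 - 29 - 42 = 80*l^3 - 340*l^2 + 320*l - 60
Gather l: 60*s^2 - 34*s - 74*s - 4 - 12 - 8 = 60*s^2 - 108*s - 24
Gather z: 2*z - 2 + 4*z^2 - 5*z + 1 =4*z^2 - 3*z - 1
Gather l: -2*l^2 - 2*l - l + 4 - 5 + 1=-2*l^2 - 3*l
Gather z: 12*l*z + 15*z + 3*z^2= 3*z^2 + z*(12*l + 15)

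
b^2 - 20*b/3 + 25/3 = (b - 5)*(b - 5/3)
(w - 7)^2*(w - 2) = w^3 - 16*w^2 + 77*w - 98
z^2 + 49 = (z - 7*I)*(z + 7*I)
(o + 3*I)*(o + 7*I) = o^2 + 10*I*o - 21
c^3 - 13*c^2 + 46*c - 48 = (c - 8)*(c - 3)*(c - 2)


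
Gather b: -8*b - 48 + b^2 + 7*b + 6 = b^2 - b - 42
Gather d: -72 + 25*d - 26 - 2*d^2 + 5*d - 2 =-2*d^2 + 30*d - 100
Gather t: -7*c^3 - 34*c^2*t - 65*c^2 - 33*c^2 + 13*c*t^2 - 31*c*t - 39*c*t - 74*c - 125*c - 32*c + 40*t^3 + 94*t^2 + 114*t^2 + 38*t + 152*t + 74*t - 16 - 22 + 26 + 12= -7*c^3 - 98*c^2 - 231*c + 40*t^3 + t^2*(13*c + 208) + t*(-34*c^2 - 70*c + 264)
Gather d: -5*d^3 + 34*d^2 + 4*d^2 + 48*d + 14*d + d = -5*d^3 + 38*d^2 + 63*d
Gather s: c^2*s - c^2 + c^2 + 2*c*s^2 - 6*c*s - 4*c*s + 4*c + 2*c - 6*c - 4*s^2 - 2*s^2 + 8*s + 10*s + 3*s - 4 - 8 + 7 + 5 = s^2*(2*c - 6) + s*(c^2 - 10*c + 21)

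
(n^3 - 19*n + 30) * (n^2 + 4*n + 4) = n^5 + 4*n^4 - 15*n^3 - 46*n^2 + 44*n + 120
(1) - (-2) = 3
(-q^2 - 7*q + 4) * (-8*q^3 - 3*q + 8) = 8*q^5 + 56*q^4 - 29*q^3 + 13*q^2 - 68*q + 32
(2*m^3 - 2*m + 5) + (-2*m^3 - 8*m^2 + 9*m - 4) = -8*m^2 + 7*m + 1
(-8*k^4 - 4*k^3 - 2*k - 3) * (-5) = 40*k^4 + 20*k^3 + 10*k + 15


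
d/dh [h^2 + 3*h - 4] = 2*h + 3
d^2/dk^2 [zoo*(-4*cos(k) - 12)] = zoo*cos(k)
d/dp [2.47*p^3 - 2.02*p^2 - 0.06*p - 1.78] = 7.41*p^2 - 4.04*p - 0.06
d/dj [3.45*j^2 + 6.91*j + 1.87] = 6.9*j + 6.91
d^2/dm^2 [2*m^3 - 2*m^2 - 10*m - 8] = 12*m - 4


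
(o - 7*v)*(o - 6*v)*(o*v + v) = o^3*v - 13*o^2*v^2 + o^2*v + 42*o*v^3 - 13*o*v^2 + 42*v^3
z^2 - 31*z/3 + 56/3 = (z - 8)*(z - 7/3)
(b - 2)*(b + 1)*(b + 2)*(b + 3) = b^4 + 4*b^3 - b^2 - 16*b - 12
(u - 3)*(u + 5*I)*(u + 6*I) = u^3 - 3*u^2 + 11*I*u^2 - 30*u - 33*I*u + 90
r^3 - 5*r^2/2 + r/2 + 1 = (r - 2)*(r - 1)*(r + 1/2)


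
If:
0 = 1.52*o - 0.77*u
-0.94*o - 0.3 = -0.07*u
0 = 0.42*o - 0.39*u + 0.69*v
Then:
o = -0.37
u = -0.74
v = -0.19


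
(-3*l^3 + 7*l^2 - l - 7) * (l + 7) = -3*l^4 - 14*l^3 + 48*l^2 - 14*l - 49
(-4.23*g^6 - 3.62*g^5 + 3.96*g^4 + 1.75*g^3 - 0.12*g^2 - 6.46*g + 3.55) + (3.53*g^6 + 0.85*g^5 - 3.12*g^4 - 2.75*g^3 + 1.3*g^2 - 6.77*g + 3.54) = -0.700000000000001*g^6 - 2.77*g^5 + 0.84*g^4 - 1.0*g^3 + 1.18*g^2 - 13.23*g + 7.09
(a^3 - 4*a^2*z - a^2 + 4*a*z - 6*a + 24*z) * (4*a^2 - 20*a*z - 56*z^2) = 4*a^5 - 36*a^4*z - 4*a^4 + 24*a^3*z^2 + 36*a^3*z - 24*a^3 + 224*a^2*z^3 - 24*a^2*z^2 + 216*a^2*z - 224*a*z^3 - 144*a*z^2 - 1344*z^3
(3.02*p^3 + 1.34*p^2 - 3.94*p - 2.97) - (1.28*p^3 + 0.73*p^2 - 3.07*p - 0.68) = 1.74*p^3 + 0.61*p^2 - 0.87*p - 2.29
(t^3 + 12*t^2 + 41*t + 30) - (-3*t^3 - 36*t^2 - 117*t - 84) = 4*t^3 + 48*t^2 + 158*t + 114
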